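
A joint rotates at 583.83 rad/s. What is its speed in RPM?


RPM = 583.83 * 60/(2*pi) = 5575.1658

5575.1658 RPM


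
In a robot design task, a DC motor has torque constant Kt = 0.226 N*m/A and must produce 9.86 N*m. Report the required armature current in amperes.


I = tau / Kt = 9.86/0.226 = 43.6283

43.6283 A


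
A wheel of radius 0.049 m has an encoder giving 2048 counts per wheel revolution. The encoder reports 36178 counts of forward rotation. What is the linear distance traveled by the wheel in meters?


revs = 36178/2048 = 17.665039
d = revs * 2*pi*r = 17.665039 * 2*pi*0.049 = 5.4386

5.4386 m


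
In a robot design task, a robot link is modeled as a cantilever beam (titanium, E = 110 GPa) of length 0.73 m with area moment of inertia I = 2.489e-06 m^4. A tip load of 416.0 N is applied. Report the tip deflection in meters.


delta = F*L^3/(3*E*I) = 416.0*0.73^3/(3*1.100e+11*2.489e-06)
      = 161.831072/821370 = 1.9703e-04

1.9703e-04 m


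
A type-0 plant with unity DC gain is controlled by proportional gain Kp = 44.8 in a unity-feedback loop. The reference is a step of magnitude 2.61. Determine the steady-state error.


e_ss = R/(1 + Kp) = 2.61/(1 + 44.8) = 2.61/45.8000 = 0.0570

0.0570


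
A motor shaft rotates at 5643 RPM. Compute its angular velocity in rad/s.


omega = 5643 * 2*pi/60 = 590.9336

590.9336 rad/s


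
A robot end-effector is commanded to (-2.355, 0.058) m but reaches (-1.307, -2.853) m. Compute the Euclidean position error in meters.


dx = -1.307 - (-2.355) = 1.0480, dy = -2.853 - (0.058) = -2.9110
err = sqrt(1.098304 + 8.473921) = 3.0939

3.0939 m


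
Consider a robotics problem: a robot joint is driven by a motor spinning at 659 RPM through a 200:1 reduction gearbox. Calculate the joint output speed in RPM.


omega_joint = omega_motor / N = 659 / 200 = 3.2950

3.2950 RPM


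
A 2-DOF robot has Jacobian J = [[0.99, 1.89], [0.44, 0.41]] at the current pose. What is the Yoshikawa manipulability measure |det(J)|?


det(J) = 0.99*0.41 - (1.89)*(0.44) = -0.4257
|det(J)| = 0.4257

0.4257


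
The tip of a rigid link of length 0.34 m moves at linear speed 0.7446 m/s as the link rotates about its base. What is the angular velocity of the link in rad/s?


omega = v / L = 0.7446 / 0.34 = 2.1900

2.1900 rad/s


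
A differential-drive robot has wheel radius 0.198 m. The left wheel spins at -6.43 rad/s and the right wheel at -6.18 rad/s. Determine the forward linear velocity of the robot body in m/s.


v = r*(wR + wL)/2 = 0.198*(-6.18 + -6.43)/2 = -1.2484

-1.2484 m/s


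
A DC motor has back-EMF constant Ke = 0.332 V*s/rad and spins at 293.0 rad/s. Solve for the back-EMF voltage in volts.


V_emf = Ke * omega = 0.332*293.0 = 97.2760

97.2760 V


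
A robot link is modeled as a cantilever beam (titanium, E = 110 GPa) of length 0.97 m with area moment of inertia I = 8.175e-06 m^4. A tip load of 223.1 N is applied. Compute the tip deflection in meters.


delta = F*L^3/(3*E*I) = 223.1*0.97^3/(3*1.100e+11*8.175e-06)
      = 203.6173463/2697750 = 7.5477e-05

7.5477e-05 m


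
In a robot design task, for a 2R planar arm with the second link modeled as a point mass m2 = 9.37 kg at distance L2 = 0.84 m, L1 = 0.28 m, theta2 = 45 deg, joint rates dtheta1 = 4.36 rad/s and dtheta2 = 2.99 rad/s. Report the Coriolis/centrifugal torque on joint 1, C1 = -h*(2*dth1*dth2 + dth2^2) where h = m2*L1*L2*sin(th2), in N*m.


h = m2*L1*L2*sin(th2) = 9.37*0.28*0.84*sin(45 deg) = 1.558339
C1 = -h*(2*4.36*2.99 + 2.99^2) = -1.558339*35.0129 = -54.5620

-54.5620 N*m


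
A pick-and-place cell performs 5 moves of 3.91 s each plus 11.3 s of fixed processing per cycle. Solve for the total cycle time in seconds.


T = 5*3.91 + 11.3 = 30.8500

30.8500 s


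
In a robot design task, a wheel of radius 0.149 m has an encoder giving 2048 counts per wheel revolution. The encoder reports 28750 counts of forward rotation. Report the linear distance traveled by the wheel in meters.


revs = 28750/2048 = 14.038086
d = revs * 2*pi*r = 14.038086 * 2*pi*0.149 = 13.1424

13.1424 m


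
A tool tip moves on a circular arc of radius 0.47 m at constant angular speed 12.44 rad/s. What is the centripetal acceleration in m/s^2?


a_c = omega^2 * r = 12.44^2 * 0.47 = 72.7342

72.7342 m/s^2


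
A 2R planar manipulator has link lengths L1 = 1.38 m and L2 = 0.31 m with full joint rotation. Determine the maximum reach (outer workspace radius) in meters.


r_max = L1 + L2 = 1.38 + 0.31 = 1.6900

1.6900 m


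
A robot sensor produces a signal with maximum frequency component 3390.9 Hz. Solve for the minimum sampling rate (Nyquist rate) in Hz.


f_s,min = 2*f_max = 2*3390.9 = 6781.8000

6781.8000 Hz


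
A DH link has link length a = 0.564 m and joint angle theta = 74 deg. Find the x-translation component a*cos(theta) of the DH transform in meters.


a*cos(theta) = 0.564*cos(74 deg) = 0.1555

0.1555 m


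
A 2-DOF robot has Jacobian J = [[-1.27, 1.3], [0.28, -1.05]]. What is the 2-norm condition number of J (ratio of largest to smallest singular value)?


JJ^T eigenvalues: trace(JJ^T) = 4.4838, det(JJ^T) = det(J)^2 = 0.93993025
s_max^2 = (4.4838 + sqrt(16.34474144))/2 = 4.26333151
s_min^2 = (4.4838 - sqrt(16.34474144))/2 = 0.22046849
kappa = s_max/s_min = sqrt(4.26333151/0.22046849) = 4.3975

4.3975


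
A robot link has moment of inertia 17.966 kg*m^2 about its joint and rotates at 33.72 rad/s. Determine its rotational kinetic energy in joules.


KE = (1/2)*I*omega^2 = 0.5*17.966*33.72^2 = 10214.0159

10214.0159 J


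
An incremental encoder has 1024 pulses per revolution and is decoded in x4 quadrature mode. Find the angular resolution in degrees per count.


resolution = 360 / (PPR * 4) = 360 / 4096 = 0.0879

0.0879 degrees


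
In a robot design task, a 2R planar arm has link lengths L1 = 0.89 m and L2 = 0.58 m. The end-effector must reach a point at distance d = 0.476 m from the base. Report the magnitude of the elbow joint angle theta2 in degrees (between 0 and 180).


cos(th2) = (d^2 - L1^2 - L2^2)/(2*L1*L2) = (0.476^2 - 0.89^2 - 0.58^2)/(2*0.89*0.58) = -0.87361875
th2 = acos(-0.87361875) = 150.8819 deg

150.8819 degrees


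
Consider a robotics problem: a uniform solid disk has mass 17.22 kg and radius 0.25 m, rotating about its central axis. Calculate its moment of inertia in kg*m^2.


I = (1/2)*m*R^2 = 0.5*17.22*0.25^2 = 0.5381

0.5381 kg*m^2


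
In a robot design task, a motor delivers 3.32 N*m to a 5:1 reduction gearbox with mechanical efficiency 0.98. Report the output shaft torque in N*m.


tau_out = tau_in * N * eta = 3.32 * 5 * 0.98 = 16.2680

16.2680 N*m


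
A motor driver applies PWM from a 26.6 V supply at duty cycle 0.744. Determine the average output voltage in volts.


V_avg = V_supply * D = 26.6*0.744 = 19.7904

19.7904 V


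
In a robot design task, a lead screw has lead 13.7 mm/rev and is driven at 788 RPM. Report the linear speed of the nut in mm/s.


v = lead * (RPM/60) = 13.7*788/60 = 179.9267

179.9267 mm/s


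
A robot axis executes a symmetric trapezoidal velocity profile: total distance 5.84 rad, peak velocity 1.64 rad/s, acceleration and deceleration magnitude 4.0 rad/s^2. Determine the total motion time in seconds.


t_acc = v/a = 1.64/4.0 = 0.410000 s
d_acc = v^2/(2a) = 0.336200 rad (each ramp)
d_cruise = 5.84 - 2*0.336200 = 5.167600 rad
t_cruise = 5.167600/1.64 = 3.150976 s
t_total = 2*0.410000 + 3.150976 = 3.9710

3.9710 s


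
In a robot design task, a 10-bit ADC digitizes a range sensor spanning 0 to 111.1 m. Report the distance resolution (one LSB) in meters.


res = range / 2^n = 111.1/2^10 = 111.1/1024 = 0.1085

0.1085 m


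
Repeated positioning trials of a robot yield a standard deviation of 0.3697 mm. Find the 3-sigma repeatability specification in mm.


repeatability = 3*sigma = 3*0.3697 = 1.1091

1.1091 mm


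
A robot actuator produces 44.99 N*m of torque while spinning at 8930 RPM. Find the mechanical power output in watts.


omega = 8930 * 2*pi/60 = 935.147413 rad/s
P = tau * omega = 44.99 * 935.147413 = 42072.2821

42072.2821 W


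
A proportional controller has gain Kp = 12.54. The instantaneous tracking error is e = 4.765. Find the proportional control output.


u_P = Kp * e = 12.54 * 4.765 = 59.7531

59.7531


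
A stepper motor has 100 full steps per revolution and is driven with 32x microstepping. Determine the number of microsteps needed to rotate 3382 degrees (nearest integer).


step_size = 360/(100*32) = 360/3200 = 0.112500 deg
n = 3382/(360/3200) = 3382*3200/360 = 30062.2222 -> 30062

30062 steps


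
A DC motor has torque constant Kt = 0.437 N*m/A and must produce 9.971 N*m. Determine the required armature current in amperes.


I = tau / Kt = 9.971/0.437 = 22.8169

22.8169 A


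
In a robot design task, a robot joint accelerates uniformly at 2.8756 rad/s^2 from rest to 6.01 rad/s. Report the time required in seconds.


t = delta_omega / alpha = 6.01 / 2.8756 = 2.0900

2.0900 s


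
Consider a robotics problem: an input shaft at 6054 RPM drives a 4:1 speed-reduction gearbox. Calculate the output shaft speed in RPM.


omega_out = omega_in / N = 6054 / 4 = 1513.5000

1513.5000 RPM


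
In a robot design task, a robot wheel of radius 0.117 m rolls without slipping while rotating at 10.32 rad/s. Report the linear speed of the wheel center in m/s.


v = omega * r = 10.32 * 0.117 = 1.2074

1.2074 m/s


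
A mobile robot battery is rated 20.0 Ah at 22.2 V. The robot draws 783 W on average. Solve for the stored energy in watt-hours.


E = capacity * V = 20.0*22.2 = 444.0000

444.0000 Wh


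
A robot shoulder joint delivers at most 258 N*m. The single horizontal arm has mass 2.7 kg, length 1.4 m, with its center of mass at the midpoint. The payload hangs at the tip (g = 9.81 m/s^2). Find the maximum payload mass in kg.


tau_arm = m_arm*g*(L/2) = 2.7*9.81*1.4/2 = 18.5409 N*m
tau_payload = tau_max - tau_arm = 258 - 18.5409 = 239.4591
m_payload = tau_payload / (g*L) = 239.4591 / (9.81*1.4) = 17.4355

17.4355 kg


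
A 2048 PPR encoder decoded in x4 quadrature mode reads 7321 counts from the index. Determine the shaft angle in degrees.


angle = counts * 360 / (PPR*4) = 7321 * 360 / 8192 = 321.7236

321.7236 degrees


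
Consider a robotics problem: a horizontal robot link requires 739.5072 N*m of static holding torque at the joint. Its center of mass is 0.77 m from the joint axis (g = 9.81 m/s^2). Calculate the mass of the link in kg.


m = tau / (g*L) = 739.5072 / (9.81 * 0.77) = 97.9000

97.9000 kg


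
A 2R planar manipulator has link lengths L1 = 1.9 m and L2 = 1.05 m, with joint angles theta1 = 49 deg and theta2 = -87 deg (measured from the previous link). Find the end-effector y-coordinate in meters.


y = L1*sin(th1) + L2*sin(th1+th2) = 1.9*sin(49 deg) + 1.05*sin(-38 deg) = 0.7875

0.7875 m


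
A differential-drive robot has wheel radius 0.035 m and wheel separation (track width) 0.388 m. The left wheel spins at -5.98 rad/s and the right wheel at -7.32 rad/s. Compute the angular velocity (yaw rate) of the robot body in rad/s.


omega = r*(wR - wL)/L = 0.035*(-7.32 - (-5.98))/0.388 = -0.1209

-0.1209 rad/s


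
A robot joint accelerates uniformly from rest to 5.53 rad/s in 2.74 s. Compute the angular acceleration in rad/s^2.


alpha = delta_omega / t = 5.53 / 2.74 = 2.0182

2.0182 rad/s^2


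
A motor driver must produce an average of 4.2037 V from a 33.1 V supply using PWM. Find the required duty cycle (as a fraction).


D = V_avg/V_supply = 4.2037/33.1 = 0.1270

0.1270


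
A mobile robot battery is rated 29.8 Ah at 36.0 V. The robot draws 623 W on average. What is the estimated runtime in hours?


E = 29.8*36.0 = 1072.8000 Wh
t = E/P = 1072.8000/623 = 1.7220

1.7220 hours


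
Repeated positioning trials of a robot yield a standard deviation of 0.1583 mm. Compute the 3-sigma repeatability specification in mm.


repeatability = 3*sigma = 3*0.1583 = 0.4749

0.4749 mm


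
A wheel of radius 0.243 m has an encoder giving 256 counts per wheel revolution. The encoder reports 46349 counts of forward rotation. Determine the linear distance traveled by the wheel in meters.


revs = 46349/256 = 181.050781
d = revs * 2*pi*r = 181.050781 * 2*pi*0.243 = 276.4309

276.4309 m


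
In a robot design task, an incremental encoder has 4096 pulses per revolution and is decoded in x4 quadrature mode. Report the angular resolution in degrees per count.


resolution = 360 / (PPR * 4) = 360 / 16384 = 0.0220

0.0220 degrees


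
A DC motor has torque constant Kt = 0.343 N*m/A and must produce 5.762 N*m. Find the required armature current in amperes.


I = tau / Kt = 5.762/0.343 = 16.7988

16.7988 A


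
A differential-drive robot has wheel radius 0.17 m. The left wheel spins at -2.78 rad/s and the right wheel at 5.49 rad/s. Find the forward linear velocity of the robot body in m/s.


v = r*(wR + wL)/2 = 0.17*(5.49 + -2.78)/2 = 0.2304

0.2304 m/s


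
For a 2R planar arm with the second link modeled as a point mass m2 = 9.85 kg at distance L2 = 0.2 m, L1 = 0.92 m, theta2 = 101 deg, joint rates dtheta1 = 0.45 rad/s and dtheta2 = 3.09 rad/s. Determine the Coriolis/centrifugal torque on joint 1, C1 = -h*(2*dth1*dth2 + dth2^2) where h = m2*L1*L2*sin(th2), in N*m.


h = m2*L1*L2*sin(th2) = 9.85*0.92*0.2*sin(101 deg) = 1.779101
C1 = -h*(2*0.45*3.09 + 3.09^2) = -1.779101*12.3291 = -21.9347

-21.9347 N*m


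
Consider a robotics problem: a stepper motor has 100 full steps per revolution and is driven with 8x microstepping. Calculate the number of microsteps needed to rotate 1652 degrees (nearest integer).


step_size = 360/(100*8) = 360/800 = 0.450000 deg
n = 1652/(360/800) = 1652*800/360 = 3671.1111 -> 3671

3671 steps


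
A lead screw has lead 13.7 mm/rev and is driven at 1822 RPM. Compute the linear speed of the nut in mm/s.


v = lead * (RPM/60) = 13.7*1822/60 = 416.0233

416.0233 mm/s


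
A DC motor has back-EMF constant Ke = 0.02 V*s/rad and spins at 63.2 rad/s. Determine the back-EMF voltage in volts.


V_emf = Ke * omega = 0.02*63.2 = 1.2640

1.2640 V


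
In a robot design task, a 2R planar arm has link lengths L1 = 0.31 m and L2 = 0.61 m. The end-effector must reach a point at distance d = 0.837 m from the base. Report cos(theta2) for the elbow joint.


cos(th2) = (d^2 - L1^2 - L2^2)/(2*L1*L2) = (0.837^2 - 0.31^2 - 0.61^2)/(2*0.31*0.61) = 0.6144

0.6144


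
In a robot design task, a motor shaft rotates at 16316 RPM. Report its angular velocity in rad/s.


omega = 16316 * 2*pi/60 = 1708.6075

1708.6075 rad/s


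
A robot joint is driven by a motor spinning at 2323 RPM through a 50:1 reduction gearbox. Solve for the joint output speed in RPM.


omega_joint = omega_motor / N = 2323 / 50 = 46.4600

46.4600 RPM


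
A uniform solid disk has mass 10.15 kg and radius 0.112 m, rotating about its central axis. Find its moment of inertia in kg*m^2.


I = (1/2)*m*R^2 = 0.5*10.15*0.112^2 = 0.0637

0.0637 kg*m^2


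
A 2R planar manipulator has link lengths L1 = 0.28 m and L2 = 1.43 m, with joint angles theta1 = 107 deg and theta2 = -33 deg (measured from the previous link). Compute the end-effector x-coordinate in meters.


x = L1*cos(th1) + L2*cos(th1+th2) = 0.28*cos(107 deg) + 1.43*cos(74 deg) = 0.3123

0.3123 m


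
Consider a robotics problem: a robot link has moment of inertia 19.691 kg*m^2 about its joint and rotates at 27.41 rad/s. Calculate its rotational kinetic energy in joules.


KE = (1/2)*I*omega^2 = 0.5*19.691*27.41^2 = 7397.0039

7397.0039 J


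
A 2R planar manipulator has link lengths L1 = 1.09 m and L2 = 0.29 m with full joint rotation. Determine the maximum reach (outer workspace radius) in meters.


r_max = L1 + L2 = 1.09 + 0.29 = 1.3800

1.3800 m


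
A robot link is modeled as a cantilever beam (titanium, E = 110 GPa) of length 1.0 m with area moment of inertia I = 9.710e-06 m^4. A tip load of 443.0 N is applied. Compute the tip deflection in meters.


delta = F*L^3/(3*E*I) = 443.0*1.0^3/(3*1.100e+11*9.710e-06)
      = 443/3204300 = 1.3825e-04

1.3825e-04 m


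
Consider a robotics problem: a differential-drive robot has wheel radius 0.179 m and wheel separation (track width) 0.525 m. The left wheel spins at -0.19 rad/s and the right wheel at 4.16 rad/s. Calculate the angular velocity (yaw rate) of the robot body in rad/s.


omega = r*(wR - wL)/L = 0.179*(4.16 - (-0.19))/0.525 = 1.4831

1.4831 rad/s


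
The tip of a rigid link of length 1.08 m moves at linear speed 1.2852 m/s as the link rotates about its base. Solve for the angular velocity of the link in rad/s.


omega = v / L = 1.2852 / 1.08 = 1.1900

1.1900 rad/s


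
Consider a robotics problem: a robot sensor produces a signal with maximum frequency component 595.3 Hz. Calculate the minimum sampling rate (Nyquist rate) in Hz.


f_s,min = 2*f_max = 2*595.3 = 1190.6000

1190.6000 Hz


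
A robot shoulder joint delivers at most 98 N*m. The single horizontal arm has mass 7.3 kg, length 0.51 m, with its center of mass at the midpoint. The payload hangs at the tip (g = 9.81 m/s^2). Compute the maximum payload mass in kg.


tau_arm = m_arm*g*(L/2) = 7.3*9.81*0.51/2 = 18.2613 N*m
tau_payload = tau_max - tau_arm = 98 - 18.2613 = 79.7387
m_payload = tau_payload / (g*L) = 79.7387 / (9.81*0.51) = 15.9379

15.9379 kg


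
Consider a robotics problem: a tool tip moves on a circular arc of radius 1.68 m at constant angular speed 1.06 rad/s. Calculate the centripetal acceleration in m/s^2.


a_c = omega^2 * r = 1.06^2 * 1.68 = 1.8876

1.8876 m/s^2


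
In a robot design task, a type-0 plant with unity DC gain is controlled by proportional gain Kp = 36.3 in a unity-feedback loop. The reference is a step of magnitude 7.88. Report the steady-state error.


e_ss = R/(1 + Kp) = 7.88/(1 + 36.3) = 7.88/37.3000 = 0.2113

0.2113


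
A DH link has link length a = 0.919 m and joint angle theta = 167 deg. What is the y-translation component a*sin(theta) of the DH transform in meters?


a*sin(theta) = 0.919*sin(167 deg) = 0.2067

0.2067 m


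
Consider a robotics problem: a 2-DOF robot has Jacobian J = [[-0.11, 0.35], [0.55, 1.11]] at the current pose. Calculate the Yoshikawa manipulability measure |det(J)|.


det(J) = -0.11*1.11 - (0.35)*(0.55) = -0.3146
|det(J)| = 0.3146

0.3146


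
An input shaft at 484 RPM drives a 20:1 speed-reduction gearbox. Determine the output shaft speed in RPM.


omega_out = omega_in / N = 484 / 20 = 24.2000

24.2000 RPM


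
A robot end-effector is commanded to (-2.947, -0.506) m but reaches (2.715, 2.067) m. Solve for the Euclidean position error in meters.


dx = 2.715 - (-2.947) = 5.6620, dy = 2.067 - (-0.506) = 2.5730
err = sqrt(32.058244 + 6.620329) = 6.2192

6.2192 m


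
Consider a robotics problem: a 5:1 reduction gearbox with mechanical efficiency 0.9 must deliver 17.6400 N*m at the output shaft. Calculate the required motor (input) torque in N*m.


tau_in = tau_out / (N * eta) = 17.6400 / (5 * 0.9) = 3.9200

3.9200 N*m


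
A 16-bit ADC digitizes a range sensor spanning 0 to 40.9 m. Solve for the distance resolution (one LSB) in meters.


res = range / 2^n = 40.9/2^16 = 40.9/65536 = 6.2408e-04

6.2408e-04 m


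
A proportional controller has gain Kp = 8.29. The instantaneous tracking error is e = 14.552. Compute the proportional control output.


u_P = Kp * e = 8.29 * 14.552 = 120.6361

120.6361


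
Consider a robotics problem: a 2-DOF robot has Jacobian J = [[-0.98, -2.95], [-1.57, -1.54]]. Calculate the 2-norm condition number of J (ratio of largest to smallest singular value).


JJ^T eigenvalues: trace(JJ^T) = 14.4994, det(JJ^T) = det(J)^2 = 9.74875729
s_max^2 = (14.4994 + sqrt(171.23757120))/2 = 13.79258872
s_min^2 = (14.4994 - sqrt(171.23757120))/2 = 0.70681128
kappa = s_max/s_min = sqrt(13.79258872/0.70681128) = 4.4174

4.4174


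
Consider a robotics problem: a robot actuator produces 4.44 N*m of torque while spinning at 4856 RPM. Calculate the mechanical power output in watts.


omega = 4856 * 2*pi/60 = 508.519131 rad/s
P = tau * omega = 4.44 * 508.519131 = 2257.8249

2257.8249 W


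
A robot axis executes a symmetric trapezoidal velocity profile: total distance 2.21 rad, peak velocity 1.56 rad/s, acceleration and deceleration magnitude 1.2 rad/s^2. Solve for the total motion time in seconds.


t_acc = v/a = 1.56/1.2 = 1.300000 s
d_acc = v^2/(2a) = 1.014000 rad (each ramp)
d_cruise = 2.21 - 2*1.014000 = 0.182000 rad
t_cruise = 0.182000/1.56 = 0.116667 s
t_total = 2*1.300000 + 0.116667 = 2.7167

2.7167 s


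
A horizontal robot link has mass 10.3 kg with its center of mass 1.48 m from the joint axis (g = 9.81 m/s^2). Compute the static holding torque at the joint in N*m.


tau = m*g*L = 10.3 * 9.81 * 1.48 = 149.5436

149.5436 N*m


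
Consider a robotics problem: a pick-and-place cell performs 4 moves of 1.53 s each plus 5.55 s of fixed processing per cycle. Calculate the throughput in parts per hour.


T_cycle = 4*1.53 + 5.55 = 11.6700 s
rate = 3600/T = 308.4833

308.4833 parts/hour


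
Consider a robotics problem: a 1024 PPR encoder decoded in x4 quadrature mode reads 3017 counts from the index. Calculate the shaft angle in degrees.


angle = counts * 360 / (PPR*4) = 3017 * 360 / 4096 = 265.1660

265.1660 degrees


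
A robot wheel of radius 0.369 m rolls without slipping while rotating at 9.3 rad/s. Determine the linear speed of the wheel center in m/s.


v = omega * r = 9.3 * 0.369 = 3.4317

3.4317 m/s


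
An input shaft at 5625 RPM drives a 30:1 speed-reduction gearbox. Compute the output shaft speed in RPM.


omega_out = omega_in / N = 5625 / 30 = 187.5000

187.5000 RPM


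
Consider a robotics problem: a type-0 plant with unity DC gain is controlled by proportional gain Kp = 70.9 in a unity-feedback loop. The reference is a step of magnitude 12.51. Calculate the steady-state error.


e_ss = R/(1 + Kp) = 12.51/(1 + 70.9) = 12.51/71.9000 = 0.1740

0.1740


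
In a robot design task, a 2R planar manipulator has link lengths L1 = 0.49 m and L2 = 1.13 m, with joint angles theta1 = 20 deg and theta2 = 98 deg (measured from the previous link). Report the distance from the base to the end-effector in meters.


x = L1*cos(th1) + L2*cos(th1+th2) = -0.070053
y = L1*sin(th1) + L2*sin(th1+th2) = 1.165321
d = sqrt(x^2 + y^2) = sqrt(0.004907 + 1.357973) = 1.1674

1.1674 m


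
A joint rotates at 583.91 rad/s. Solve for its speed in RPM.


RPM = 583.91 * 60/(2*pi) = 5575.9298

5575.9298 RPM


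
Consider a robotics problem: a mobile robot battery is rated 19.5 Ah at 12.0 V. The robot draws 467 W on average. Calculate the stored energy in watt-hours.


E = capacity * V = 19.5*12.0 = 234.0000

234.0000 Wh


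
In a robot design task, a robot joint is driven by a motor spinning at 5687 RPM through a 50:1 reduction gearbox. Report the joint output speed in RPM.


omega_joint = omega_motor / N = 5687 / 50 = 113.7400

113.7400 RPM


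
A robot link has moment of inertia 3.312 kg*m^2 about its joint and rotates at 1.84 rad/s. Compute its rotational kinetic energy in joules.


KE = (1/2)*I*omega^2 = 0.5*3.312*1.84^2 = 5.6066

5.6066 J


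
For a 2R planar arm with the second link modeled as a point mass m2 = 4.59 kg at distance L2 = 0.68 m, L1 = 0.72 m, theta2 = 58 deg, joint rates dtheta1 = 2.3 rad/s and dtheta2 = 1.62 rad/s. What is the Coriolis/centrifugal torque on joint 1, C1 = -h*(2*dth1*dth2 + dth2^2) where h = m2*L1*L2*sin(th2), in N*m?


h = m2*L1*L2*sin(th2) = 4.59*0.72*0.68*sin(58 deg) = 1.905788
C1 = -h*(2*2.3*1.62 + 1.62^2) = -1.905788*10.0764 = -19.2035

-19.2035 N*m


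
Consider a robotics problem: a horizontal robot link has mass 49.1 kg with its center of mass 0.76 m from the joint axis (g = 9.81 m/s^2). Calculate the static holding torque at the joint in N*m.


tau = m*g*L = 49.1 * 9.81 * 0.76 = 366.0700

366.0700 N*m


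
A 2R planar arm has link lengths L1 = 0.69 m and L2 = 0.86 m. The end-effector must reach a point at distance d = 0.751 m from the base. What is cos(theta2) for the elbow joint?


cos(th2) = (d^2 - L1^2 - L2^2)/(2*L1*L2) = (0.751^2 - 0.69^2 - 0.86^2)/(2*0.69*0.86) = -0.5491

-0.5491


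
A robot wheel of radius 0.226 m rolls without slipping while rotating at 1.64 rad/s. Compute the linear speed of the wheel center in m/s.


v = omega * r = 1.64 * 0.226 = 0.3706

0.3706 m/s


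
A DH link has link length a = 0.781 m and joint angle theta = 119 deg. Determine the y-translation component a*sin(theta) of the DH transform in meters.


a*sin(theta) = 0.781*sin(119 deg) = 0.6831

0.6831 m


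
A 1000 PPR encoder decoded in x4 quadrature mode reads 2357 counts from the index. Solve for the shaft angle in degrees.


angle = counts * 360 / (PPR*4) = 2357 * 360 / 4000 = 212.1300

212.1300 degrees


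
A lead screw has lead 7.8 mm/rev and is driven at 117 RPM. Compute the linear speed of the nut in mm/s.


v = lead * (RPM/60) = 7.8*117/60 = 15.2100

15.2100 mm/s


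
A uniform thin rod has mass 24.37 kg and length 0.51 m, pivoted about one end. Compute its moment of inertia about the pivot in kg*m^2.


I = (1/3)*m*L^2 = (1/3)*24.37*0.51^2 = 2.1129

2.1129 kg*m^2


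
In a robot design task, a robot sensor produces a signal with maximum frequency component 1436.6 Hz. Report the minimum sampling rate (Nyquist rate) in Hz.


f_s,min = 2*f_max = 2*1436.6 = 2873.2000

2873.2000 Hz


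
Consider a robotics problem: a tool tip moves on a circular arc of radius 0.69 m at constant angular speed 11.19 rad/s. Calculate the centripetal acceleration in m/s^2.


a_c = omega^2 * r = 11.19^2 * 0.69 = 86.3991

86.3991 m/s^2


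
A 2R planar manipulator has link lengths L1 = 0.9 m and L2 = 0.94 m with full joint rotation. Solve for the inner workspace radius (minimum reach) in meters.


r_min = |L1 - L2| = |0.9 - 0.94| = 0.0400

0.0400 m


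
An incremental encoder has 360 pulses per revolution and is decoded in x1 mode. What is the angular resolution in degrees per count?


resolution = 360 / (PPR * 1) = 360 / 360 = 1.0000

1.0000 degrees


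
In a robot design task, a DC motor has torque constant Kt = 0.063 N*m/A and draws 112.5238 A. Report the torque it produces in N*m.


tau = Kt * I = 0.063*112.5238 = 7.0890

7.0890 N*m


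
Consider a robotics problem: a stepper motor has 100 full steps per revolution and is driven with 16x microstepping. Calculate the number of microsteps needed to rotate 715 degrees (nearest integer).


step_size = 360/(100*16) = 360/1600 = 0.225000 deg
n = 715/(360/1600) = 715*1600/360 = 3177.7778 -> 3178

3178 steps


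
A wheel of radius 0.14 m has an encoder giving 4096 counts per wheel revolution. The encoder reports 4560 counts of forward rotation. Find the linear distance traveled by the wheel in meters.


revs = 4560/4096 = 1.113281
d = revs * 2*pi*r = 1.113281 * 2*pi*0.14 = 0.9793

0.9793 m


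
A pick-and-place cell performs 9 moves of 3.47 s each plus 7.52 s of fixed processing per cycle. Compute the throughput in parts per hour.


T_cycle = 9*3.47 + 7.52 = 38.7500 s
rate = 3600/T = 92.9032

92.9032 parts/hour


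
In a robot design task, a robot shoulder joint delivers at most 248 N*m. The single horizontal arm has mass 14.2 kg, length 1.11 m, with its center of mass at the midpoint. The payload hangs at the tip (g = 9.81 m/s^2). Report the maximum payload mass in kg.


tau_arm = m_arm*g*(L/2) = 14.2*9.81*1.11/2 = 77.3126 N*m
tau_payload = tau_max - tau_arm = 248 - 77.3126 = 170.6874
m_payload = tau_payload / (g*L) = 170.6874 / (9.81*1.11) = 15.6751

15.6751 kg


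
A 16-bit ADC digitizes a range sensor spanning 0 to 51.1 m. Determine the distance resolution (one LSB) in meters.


res = range / 2^n = 51.1/2^16 = 51.1/65536 = 7.7972e-04

7.7972e-04 m


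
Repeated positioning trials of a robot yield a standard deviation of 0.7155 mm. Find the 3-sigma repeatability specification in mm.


repeatability = 3*sigma = 3*0.7155 = 2.1465

2.1465 mm


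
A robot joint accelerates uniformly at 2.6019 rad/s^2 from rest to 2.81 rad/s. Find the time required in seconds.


t = delta_omega / alpha = 2.81 / 2.6019 = 1.0800

1.0800 s


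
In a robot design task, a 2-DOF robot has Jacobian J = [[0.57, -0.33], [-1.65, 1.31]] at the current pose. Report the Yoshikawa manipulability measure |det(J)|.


det(J) = 0.57*1.31 - (-0.33)*(-1.65) = 0.2022
|det(J)| = 0.2022

0.2022


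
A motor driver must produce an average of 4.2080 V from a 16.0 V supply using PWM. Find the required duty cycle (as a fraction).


D = V_avg/V_supply = 4.2080/16.0 = 0.2630

0.2630


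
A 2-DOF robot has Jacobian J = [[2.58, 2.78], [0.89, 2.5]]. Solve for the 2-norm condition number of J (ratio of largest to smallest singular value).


JJ^T eigenvalues: trace(JJ^T) = 21.4269, det(JJ^T) = det(J)^2 = 15.80698564
s_max^2 = (21.4269 + sqrt(395.88410105))/2 = 20.66186823
s_min^2 = (21.4269 - sqrt(395.88410105))/2 = 0.76503177
kappa = s_max/s_min = sqrt(20.66186823/0.76503177) = 5.1969

5.1969


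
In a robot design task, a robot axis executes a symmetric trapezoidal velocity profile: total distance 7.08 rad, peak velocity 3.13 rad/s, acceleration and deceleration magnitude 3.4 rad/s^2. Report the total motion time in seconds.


t_acc = v/a = 3.13/3.4 = 0.920588 s
d_acc = v^2/(2a) = 1.440721 rad (each ramp)
d_cruise = 7.08 - 2*1.440721 = 4.198558 rad
t_cruise = 4.198558/3.13 = 1.341392 s
t_total = 2*0.920588 + 1.341392 = 3.1826

3.1826 s


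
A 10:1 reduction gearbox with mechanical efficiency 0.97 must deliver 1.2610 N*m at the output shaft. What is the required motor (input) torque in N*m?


tau_in = tau_out / (N * eta) = 1.2610 / (10 * 0.97) = 0.1300

0.1300 N*m


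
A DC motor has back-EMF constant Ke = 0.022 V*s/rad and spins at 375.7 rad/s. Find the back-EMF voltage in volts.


V_emf = Ke * omega = 0.022*375.7 = 8.2654

8.2654 V


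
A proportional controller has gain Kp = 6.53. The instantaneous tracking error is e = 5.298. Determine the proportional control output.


u_P = Kp * e = 6.53 * 5.298 = 34.5959

34.5959


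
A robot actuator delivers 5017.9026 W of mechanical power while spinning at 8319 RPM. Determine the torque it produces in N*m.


omega = 8319 * 2*pi/60 = 871.163643 rad/s
tau = P / omega = 5017.9026 / 871.163643 = 5.7600

5.7600 N*m


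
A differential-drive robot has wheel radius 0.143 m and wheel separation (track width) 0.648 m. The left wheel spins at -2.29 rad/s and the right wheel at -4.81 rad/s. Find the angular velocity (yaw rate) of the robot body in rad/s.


omega = r*(wR - wL)/L = 0.143*(-4.81 - (-2.29))/0.648 = -0.5561

-0.5561 rad/s


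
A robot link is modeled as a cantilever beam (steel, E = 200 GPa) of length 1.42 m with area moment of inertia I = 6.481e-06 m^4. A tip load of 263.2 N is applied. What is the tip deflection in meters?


delta = F*L^3/(3*E*I) = 263.2*1.42^3/(3*2.000e+11*6.481e-06)
      = 753.6174016/3888600 = 1.9380e-04

1.9380e-04 m


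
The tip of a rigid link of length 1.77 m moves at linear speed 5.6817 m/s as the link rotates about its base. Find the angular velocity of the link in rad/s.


omega = v / L = 5.6817 / 1.77 = 3.2100

3.2100 rad/s


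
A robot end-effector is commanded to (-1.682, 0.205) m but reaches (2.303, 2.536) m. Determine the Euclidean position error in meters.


dx = 2.303 - (-1.682) = 3.9850, dy = 2.536 - (0.205) = 2.3310
err = sqrt(15.880225 + 5.433561) = 4.6167

4.6167 m


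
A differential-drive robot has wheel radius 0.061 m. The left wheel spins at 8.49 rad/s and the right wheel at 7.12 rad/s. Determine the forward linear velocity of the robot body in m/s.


v = r*(wR + wL)/2 = 0.061*(7.12 + 8.49)/2 = 0.4761

0.4761 m/s


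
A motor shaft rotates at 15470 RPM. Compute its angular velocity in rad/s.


omega = 15470 * 2*pi/60 = 1620.0146

1620.0146 rad/s


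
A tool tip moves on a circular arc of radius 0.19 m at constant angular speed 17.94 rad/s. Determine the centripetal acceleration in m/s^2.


a_c = omega^2 * r = 17.94^2 * 0.19 = 61.1503

61.1503 m/s^2


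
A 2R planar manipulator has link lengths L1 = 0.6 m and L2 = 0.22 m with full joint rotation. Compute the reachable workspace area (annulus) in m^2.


r_max = L1 + L2 = 0.8200, r_min = |L1 - L2| = 0.3800
A = pi*(r_max^2 - r_min^2) = pi*(0.6724 - 0.1444) = 1.6588

1.6588 m^2


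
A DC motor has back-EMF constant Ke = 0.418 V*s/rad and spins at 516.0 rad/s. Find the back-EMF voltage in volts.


V_emf = Ke * omega = 0.418*516.0 = 215.6880

215.6880 V


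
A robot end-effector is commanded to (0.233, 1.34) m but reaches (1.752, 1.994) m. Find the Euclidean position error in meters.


dx = 1.752 - (0.233) = 1.5190, dy = 1.994 - (1.34) = 0.6540
err = sqrt(2.307361 + 0.427716) = 1.6538

1.6538 m


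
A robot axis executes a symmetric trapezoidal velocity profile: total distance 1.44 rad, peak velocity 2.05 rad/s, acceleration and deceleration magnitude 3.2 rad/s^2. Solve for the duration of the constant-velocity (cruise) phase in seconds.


t_acc = v/a = 0.640625 s, d_acc = v^2/(2a) = 0.656641 rad each
d_cruise = 1.44 - 2*0.656641 = 0.126718 rad
t_cruise = d_cruise/v = 0.126718/2.05 = 0.0618

0.0618 s


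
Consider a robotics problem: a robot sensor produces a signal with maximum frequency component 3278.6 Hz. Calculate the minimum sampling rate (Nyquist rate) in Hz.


f_s,min = 2*f_max = 2*3278.6 = 6557.2000

6557.2000 Hz


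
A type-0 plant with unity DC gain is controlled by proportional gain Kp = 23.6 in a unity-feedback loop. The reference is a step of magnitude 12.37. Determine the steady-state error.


e_ss = R/(1 + Kp) = 12.37/(1 + 23.6) = 12.37/24.6000 = 0.5028

0.5028


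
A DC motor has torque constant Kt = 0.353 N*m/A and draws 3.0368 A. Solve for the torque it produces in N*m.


tau = Kt * I = 0.353*3.0368 = 1.0720

1.0720 N*m


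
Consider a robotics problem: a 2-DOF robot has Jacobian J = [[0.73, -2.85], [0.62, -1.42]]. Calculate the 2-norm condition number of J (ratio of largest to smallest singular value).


JJ^T eigenvalues: trace(JJ^T) = 11.0562, det(JJ^T) = det(J)^2 = 0.53348416
s_max^2 = (11.0562 + sqrt(120.10562180))/2 = 11.00773552
s_min^2 = (11.0562 - sqrt(120.10562180))/2 = 0.04846448
kappa = s_max/s_min = sqrt(11.00773552/0.04846448) = 15.0708

15.0708


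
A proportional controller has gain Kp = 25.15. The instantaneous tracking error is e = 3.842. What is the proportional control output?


u_P = Kp * e = 25.15 * 3.842 = 96.6263

96.6263


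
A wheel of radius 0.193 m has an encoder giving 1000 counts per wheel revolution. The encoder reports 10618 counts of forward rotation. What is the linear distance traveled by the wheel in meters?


revs = 10618/1000 = 10.618000
d = revs * 2*pi*r = 10.618000 * 2*pi*0.193 = 12.8760

12.8760 m


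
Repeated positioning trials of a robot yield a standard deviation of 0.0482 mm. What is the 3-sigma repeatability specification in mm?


repeatability = 3*sigma = 3*0.0482 = 0.1446

0.1446 mm


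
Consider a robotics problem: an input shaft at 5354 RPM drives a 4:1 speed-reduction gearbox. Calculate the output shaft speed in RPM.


omega_out = omega_in / N = 5354 / 4 = 1338.5000

1338.5000 RPM


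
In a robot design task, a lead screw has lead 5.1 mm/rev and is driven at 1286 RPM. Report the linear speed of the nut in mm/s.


v = lead * (RPM/60) = 5.1*1286/60 = 109.3100

109.3100 mm/s


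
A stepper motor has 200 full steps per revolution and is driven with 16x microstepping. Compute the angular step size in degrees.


step = 360/(200*16) = 360/3200 = 0.1125

0.1125 degrees


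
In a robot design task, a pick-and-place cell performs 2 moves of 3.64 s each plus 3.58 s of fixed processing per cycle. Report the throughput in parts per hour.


T_cycle = 2*3.64 + 3.58 = 10.8600 s
rate = 3600/T = 331.4917

331.4917 parts/hour


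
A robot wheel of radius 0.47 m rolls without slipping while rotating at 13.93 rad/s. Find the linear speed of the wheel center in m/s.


v = omega * r = 13.93 * 0.47 = 6.5471

6.5471 m/s


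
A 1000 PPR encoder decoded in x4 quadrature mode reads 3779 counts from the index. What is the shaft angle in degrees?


angle = counts * 360 / (PPR*4) = 3779 * 360 / 4000 = 340.1100

340.1100 degrees


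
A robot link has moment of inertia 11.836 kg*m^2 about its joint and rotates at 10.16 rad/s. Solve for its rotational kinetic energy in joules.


KE = (1/2)*I*omega^2 = 0.5*11.836*10.16^2 = 610.8891

610.8891 J


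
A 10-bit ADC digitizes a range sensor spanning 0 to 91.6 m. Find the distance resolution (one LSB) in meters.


res = range / 2^n = 91.6/2^10 = 91.6/1024 = 0.0895

0.0895 m


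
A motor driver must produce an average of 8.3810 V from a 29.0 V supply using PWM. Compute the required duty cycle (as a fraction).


D = V_avg/V_supply = 8.3810/29.0 = 0.2890

0.2890


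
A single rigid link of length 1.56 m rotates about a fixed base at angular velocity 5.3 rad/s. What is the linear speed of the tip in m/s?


v = L*omega = 1.56 * 5.3 = 8.2680

8.2680 m/s


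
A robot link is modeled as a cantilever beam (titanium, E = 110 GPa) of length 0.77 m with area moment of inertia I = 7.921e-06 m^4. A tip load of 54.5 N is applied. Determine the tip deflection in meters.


delta = F*L^3/(3*E*I) = 54.5*0.77^3/(3*1.100e+11*7.921e-06)
      = 24.8810485/2613930 = 9.5186e-06

9.5186e-06 m


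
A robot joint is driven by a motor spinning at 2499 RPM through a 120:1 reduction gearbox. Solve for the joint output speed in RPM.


omega_joint = omega_motor / N = 2499 / 120 = 20.8250

20.8250 RPM


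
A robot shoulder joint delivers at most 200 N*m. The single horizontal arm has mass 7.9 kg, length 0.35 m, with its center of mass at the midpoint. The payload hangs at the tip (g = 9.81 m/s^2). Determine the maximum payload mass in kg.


tau_arm = m_arm*g*(L/2) = 7.9*9.81*0.35/2 = 13.5623 N*m
tau_payload = tau_max - tau_arm = 200 - 13.5623 = 186.4377
m_payload = tau_payload / (g*L) = 186.4377 / (9.81*0.35) = 54.2996

54.2996 kg


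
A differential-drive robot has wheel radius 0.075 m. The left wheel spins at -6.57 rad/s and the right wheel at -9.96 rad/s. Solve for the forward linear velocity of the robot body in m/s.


v = r*(wR + wL)/2 = 0.075*(-9.96 + -6.57)/2 = -0.6199

-0.6199 m/s


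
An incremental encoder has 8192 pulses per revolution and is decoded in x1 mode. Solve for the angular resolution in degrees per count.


resolution = 360 / (PPR * 1) = 360 / 8192 = 0.0439

0.0439 degrees


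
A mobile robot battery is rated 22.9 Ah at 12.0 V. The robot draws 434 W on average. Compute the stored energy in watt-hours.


E = capacity * V = 22.9*12.0 = 274.8000

274.8000 Wh


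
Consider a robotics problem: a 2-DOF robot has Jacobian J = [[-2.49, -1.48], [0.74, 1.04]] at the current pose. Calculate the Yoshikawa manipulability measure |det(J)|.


det(J) = -2.49*1.04 - (-1.48)*(0.74) = -1.4944
|det(J)| = 1.4944

1.4944


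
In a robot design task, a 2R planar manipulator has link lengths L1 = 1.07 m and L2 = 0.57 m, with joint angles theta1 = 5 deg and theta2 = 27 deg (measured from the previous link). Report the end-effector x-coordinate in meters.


x = L1*cos(th1) + L2*cos(th1+th2) = 1.07*cos(5 deg) + 0.57*cos(32 deg) = 1.5493

1.5493 m


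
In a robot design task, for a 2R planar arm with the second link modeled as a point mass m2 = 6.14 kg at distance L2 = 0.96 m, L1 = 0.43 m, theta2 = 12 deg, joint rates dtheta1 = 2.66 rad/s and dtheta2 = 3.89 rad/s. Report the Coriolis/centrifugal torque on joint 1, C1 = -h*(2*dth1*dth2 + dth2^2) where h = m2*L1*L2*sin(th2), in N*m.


h = m2*L1*L2*sin(th2) = 6.14*0.43*0.96*sin(12 deg) = 0.526971
C1 = -h*(2*2.66*3.89 + 3.89^2) = -0.526971*35.8269 = -18.8797

-18.8797 N*m
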